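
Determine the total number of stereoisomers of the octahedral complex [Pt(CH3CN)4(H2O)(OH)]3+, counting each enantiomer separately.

2

The six octahedral sites form three mutually perpendicular trans pairs.
The distinct arrangements are (2 in all): H2O and OH mutually trans; H2O and OH mutually cis.
Each arrangement has an internal mirror plane or centre of symmetry, so none is chiral.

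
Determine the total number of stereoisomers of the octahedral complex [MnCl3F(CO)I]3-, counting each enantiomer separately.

5

An octahedron has six vertices in three trans pairs; every non-trans pair is cis.
The distinct arrangements are (4 in all): Cl mer (3 arrangements); Cl fac (chiral).
One of these lacks any improper symmetry element and so occurs as an enantiomeric pair, giving 4 + 1 = 5 stereoisomers in total.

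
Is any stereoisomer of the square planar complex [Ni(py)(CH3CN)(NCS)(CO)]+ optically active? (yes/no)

In a square planar complex each vertex has one trans partner and two cis neighbours.
The distinct arrangements are (3 in all): (CH3CN/NCS trans, CO/py trans); (CH3CN/py trans, CO/NCS trans); (CH3CN/CO trans, NCS/py trans).
Each arrangement has an internal mirror plane or centre of symmetry, so none is chiral.

no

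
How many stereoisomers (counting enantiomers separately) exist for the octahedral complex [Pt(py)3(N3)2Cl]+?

3

The six octahedral sites form three mutually perpendicular trans pairs.
There are 3 geometric isomers: py mer, N3 cis; py mer, N3 trans; py fac, N3 cis.
Each arrangement has an internal mirror plane or centre of symmetry, so none is chiral.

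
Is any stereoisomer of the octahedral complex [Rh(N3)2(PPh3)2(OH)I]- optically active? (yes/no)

yes

Systematic placement gives 6 geometric isomers: N3 cis, PPh3 trans; N3 cis, PPh3 cis (3 arrangements, 2 chiral); N3 trans, PPh3 trans; N3 trans, PPh3 cis.
Of these, 2 lack any improper symmetry element and so occur as enantiomeric pairs, giving 6 + 2 = 8 stereoisomers in total.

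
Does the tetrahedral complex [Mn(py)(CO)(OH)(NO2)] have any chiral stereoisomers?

yes

In a tetrahedral complex all four positions are equivalent and every pair of ligands is adjacent — there is no cis/trans distinction.
Only one geometric arrangement is possible; it has no improper symmetry element, so it exists as a pair of enantiomers (2 stereoisomers).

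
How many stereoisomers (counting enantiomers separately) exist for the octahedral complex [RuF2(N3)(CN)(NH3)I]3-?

15

Placing the ligands in turn and identifying arrangements related by rotation or reflection leaves 9 distinct geometric isomers.
Of these, 6 lack any improper symmetry element and so occur as enantiomeric pairs, giving 9 + 6 = 15 stereoisomers in total.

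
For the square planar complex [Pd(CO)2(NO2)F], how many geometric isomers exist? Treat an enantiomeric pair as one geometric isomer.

In a square planar complex each vertex has one trans partner and two cis neighbours.
Systematic placement gives 2 geometric isomers: CO cis; CO trans.

2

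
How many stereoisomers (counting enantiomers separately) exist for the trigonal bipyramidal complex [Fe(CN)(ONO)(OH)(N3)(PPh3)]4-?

20

In a trigonal bipyramid the two axial positions differ from the three equatorial ones.
Systematic enumeration (placing each ligand type in turn and discarding arrangements equivalent by rotation or reflection) gives 10 geometric isomers.
Of these, 10 lack any improper symmetry element and so occur as enantiomeric pairs, giving 10 + 10 = 20 stereoisomers in total.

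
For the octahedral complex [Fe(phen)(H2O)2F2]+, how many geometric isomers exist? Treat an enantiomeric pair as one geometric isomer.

3

In an octahedral complex each vertex has one trans partner and four cis neighbours.
Each phen is bidentate and must span two cis positions.
Working through the distinct placements yields 3 geometric isomers: H2O cis, F trans; H2O cis, F cis (chiral); H2O trans, F cis.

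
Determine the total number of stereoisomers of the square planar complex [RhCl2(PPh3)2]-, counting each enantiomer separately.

In a square planar complex each vertex has one trans partner and two cis neighbours.
There are 2 geometric isomers: Cl cis; Cl trans.
Each arrangement has an internal mirror plane or centre of symmetry, so none is chiral.

2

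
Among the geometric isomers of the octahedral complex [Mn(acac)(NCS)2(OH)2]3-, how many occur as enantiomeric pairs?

1

Each acac is bidentate and must span two cis positions.
The distinct arrangements are (3 in all): NCS trans, OH cis; NCS cis, OH cis (chiral); NCS cis, OH trans.
One of these lacks any improper symmetry element and so occurs as an enantiomeric pair, giving 3 + 1 = 4 stereoisomers in total.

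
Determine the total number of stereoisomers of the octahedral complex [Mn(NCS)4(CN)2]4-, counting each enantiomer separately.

2

An octahedron has six vertices in three trans pairs; every non-trans pair is cis.
The distinct arrangements are (2 in all): CN trans; CN cis.
Each arrangement has an internal mirror plane or centre of symmetry, so none is chiral.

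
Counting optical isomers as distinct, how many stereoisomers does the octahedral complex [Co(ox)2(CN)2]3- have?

An octahedron has six vertices in three trans pairs; every non-trans pair is cis.
Each ox is bidentate and must span two cis positions.
Working through the distinct placements yields 2 geometric isomers: CN trans; CN cis (chiral).
One of these lacks any improper symmetry element and so occurs as an enantiomeric pair, giving 2 + 1 = 3 stereoisomers in total.

3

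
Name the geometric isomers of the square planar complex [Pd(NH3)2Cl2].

In a square planar complex each vertex has one trans partner and two cis neighbours.
Working through the distinct placements yields 2 geometric isomers: NH3 cis; NH3 trans.

cis and trans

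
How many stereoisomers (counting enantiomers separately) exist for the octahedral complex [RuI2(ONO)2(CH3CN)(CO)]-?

8

An octahedron has six vertices in three trans pairs; every non-trans pair is cis.
The distinct arrangements are (6 in all): I trans, ONO trans; I cis, ONO cis (3 arrangements, 2 chiral); I cis, ONO trans; I trans, ONO cis.
Of these, 2 lack any improper symmetry element and so occur as enantiomeric pairs, giving 6 + 2 = 8 stereoisomers in total.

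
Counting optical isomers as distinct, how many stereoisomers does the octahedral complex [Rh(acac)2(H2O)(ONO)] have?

Each acac is bidentate and must span two cis positions.
The distinct arrangements are (2 in all): H2O and ONO mutually trans; H2O and ONO mutually cis (chiral).
One of these lacks any improper symmetry element and so occurs as an enantiomeric pair, giving 2 + 1 = 3 stereoisomers in total.

3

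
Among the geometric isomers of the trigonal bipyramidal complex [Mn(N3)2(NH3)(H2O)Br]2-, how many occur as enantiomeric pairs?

3

A trigonal bipyramid has two axial and three equatorial sites, which are chemically inequivalent.
Exhaustive case analysis gives 7 geometric isomers.
Of these, 3 lack any improper symmetry element and so occur as enantiomeric pairs, giving 7 + 3 = 10 stereoisomers in total.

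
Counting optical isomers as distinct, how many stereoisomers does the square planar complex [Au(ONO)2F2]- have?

2

Working through the distinct placements yields 2 geometric isomers: ONO cis; ONO trans.
Each arrangement has an internal mirror plane or centre of symmetry, so none is chiral.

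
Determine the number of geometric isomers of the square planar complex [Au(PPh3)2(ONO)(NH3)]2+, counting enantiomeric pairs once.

A square has two trans pairs of vertices; adjacent vertices are cis.
Systematic placement gives 2 geometric isomers: PPh3 cis; PPh3 trans.

2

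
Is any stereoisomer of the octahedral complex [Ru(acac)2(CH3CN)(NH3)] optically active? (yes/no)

yes

Each acac is bidentate and must span two cis positions.
Working through the distinct placements yields 2 geometric isomers: CH3CN and NH3 mutually trans; CH3CN and NH3 mutually cis (chiral).
One of these lacks any improper symmetry element and so occurs as an enantiomeric pair, giving 2 + 1 = 3 stereoisomers in total.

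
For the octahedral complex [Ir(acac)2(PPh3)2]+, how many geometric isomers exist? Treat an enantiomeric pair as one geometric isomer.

2

Each acac is bidentate and must span two cis positions.
Systematic placement gives 2 geometric isomers: PPh3 trans; PPh3 cis (chiral).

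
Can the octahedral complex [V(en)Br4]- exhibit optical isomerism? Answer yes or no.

no

Each en is bidentate and must span two cis positions.
Only one geometric arrangement is possible.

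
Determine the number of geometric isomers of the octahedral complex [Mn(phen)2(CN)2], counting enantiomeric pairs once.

2

Each phen is bidentate and must span two cis positions.
The distinct arrangements are (2 in all): CN trans; CN cis (chiral).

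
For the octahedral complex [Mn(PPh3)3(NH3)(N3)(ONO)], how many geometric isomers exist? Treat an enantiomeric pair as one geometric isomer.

4

In an octahedral complex each vertex has one trans partner and four cis neighbours.
The distinct arrangements are (4 in all): PPh3 mer (3 arrangements); PPh3 fac (chiral).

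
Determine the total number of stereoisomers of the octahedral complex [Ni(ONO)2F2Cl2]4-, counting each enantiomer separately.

In an octahedral complex each vertex has one trans partner and four cis neighbours.
Working through the distinct placements yields 5 geometric isomers: ONO trans, F trans, Cl trans; ONO cis, F cis, Cl trans; ONO trans, F cis, Cl cis; ONO cis, F cis, Cl cis (chiral); ONO cis, F trans, Cl cis.
One of these lacks any improper symmetry element and so occurs as an enantiomeric pair, giving 5 + 1 = 6 stereoisomers in total.

6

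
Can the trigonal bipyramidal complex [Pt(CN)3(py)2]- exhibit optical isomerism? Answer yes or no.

In a trigonal bipyramid the two axial positions differ from the three equatorial ones.
There are 3 geometric isomers: py both equatorial; py one axial, one equatorial; py both axial.
Each arrangement has an internal mirror plane or centre of symmetry, so none is chiral.

no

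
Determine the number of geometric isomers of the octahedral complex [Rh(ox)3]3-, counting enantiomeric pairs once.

1

An octahedron has six vertices in three trans pairs; every non-trans pair is cis.
Each ox is bidentate and must span two cis positions.
Only one geometric arrangement is possible; it has no improper symmetry element, so it exists as a pair of enantiomers (2 stereoisomers).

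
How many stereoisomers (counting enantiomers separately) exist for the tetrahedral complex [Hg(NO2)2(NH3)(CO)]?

1

In a tetrahedral complex all four positions are equivalent and every pair of ligands is adjacent — there is no cis/trans distinction.
Only one geometric arrangement is possible.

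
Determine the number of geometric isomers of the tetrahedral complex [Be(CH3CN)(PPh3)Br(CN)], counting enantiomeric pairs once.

In a tetrahedral complex all four positions are equivalent and every pair of ligands is adjacent — there is no cis/trans distinction.
Only one geometric arrangement is possible; it has no improper symmetry element, so it exists as a pair of enantiomers (2 stereoisomers).

1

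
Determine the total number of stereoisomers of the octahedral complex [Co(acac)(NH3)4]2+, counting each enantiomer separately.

1

The six octahedral sites form three mutually perpendicular trans pairs.
Each acac is bidentate and must span two cis positions.
Only one geometric arrangement is possible.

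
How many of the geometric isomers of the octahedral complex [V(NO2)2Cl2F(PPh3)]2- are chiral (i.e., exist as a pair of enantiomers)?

2

An octahedron has six vertices in three trans pairs; every non-trans pair is cis.
Systematic placement gives 6 geometric isomers: NO2 cis, Cl trans; NO2 trans, Cl trans; NO2 cis, Cl cis (3 arrangements, 2 chiral); NO2 trans, Cl cis.
Of these, 2 lack any improper symmetry element and so occur as enantiomeric pairs, giving 6 + 2 = 8 stereoisomers in total.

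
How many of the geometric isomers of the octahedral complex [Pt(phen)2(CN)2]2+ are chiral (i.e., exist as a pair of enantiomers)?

The six octahedral sites form three mutually perpendicular trans pairs.
Each phen is bidentate and must span two cis positions.
The distinct arrangements are (2 in all): CN trans; CN cis (chiral).
One of these lacks any improper symmetry element and so occurs as an enantiomeric pair, giving 2 + 1 = 3 stereoisomers in total.

1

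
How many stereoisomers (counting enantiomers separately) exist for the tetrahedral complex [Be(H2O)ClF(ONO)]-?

All four vertices of a tetrahedron are equivalent and mutually adjacent, so cis/trans isomerism cannot arise.
Only one geometric arrangement is possible; it has no improper symmetry element, so it exists as a pair of enantiomers (2 stereoisomers).

2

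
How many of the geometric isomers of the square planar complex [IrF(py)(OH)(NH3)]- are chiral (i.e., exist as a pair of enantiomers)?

0

Systematic placement gives 3 geometric isomers: (F/OH trans, NH3/py trans); (F/py trans, NH3/OH trans); (F/NH3 trans, OH/py trans).
Each arrangement has an internal mirror plane or centre of symmetry, so none is chiral.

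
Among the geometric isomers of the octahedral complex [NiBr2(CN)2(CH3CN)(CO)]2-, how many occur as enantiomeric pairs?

Working through the distinct placements yields 6 geometric isomers: Br trans, CN cis; Br trans, CN trans; Br cis, CN cis (3 arrangements, 2 chiral); Br cis, CN trans.
Of these, 2 lack any improper symmetry element and so occur as enantiomeric pairs, giving 6 + 2 = 8 stereoisomers in total.

2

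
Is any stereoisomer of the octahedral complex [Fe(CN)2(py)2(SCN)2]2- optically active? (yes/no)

An octahedron has six vertices in three trans pairs; every non-trans pair is cis.
Systematic placement gives 5 geometric isomers: CN trans, py trans, SCN trans; CN trans, py cis, SCN cis; CN cis, py trans, SCN cis; CN cis, py cis, SCN cis (chiral); CN cis, py cis, SCN trans.
One of these lacks any improper symmetry element and so occurs as an enantiomeric pair, giving 5 + 1 = 6 stereoisomers in total.

yes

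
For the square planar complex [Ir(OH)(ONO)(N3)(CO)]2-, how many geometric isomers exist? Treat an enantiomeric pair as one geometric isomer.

A square has two trans pairs of vertices; adjacent vertices are cis.
There are 3 geometric isomers: (CO/OH trans, N3/ONO trans); (CO/ONO trans, N3/OH trans); (CO/N3 trans, OH/ONO trans).

3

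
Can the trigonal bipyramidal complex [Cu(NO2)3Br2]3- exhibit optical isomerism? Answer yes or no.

no

A trigonal bipyramid has two axial and three equatorial sites, which are chemically inequivalent.
Working through the distinct placements yields 3 geometric isomers: Br both axial; Br one axial, one equatorial; Br both equatorial.
Each arrangement has an internal mirror plane or centre of symmetry, so none is chiral.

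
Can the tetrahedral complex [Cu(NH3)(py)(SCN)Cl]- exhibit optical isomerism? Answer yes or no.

yes

Only one geometric arrangement is possible; it has no improper symmetry element, so it exists as a pair of enantiomers (2 stereoisomers).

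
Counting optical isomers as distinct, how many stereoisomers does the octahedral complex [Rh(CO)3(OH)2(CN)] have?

3

Systematic placement gives 3 geometric isomers: CO mer, OH trans; CO fac, OH cis; CO mer, OH cis.
Each arrangement has an internal mirror plane or centre of symmetry, so none is chiral.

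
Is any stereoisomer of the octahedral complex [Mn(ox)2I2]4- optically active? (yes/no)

In an octahedral complex each vertex has one trans partner and four cis neighbours.
Each ox is bidentate and must span two cis positions.
Systematic placement gives 2 geometric isomers: I trans; I cis (chiral).
One of these lacks any improper symmetry element and so occurs as an enantiomeric pair, giving 2 + 1 = 3 stereoisomers in total.

yes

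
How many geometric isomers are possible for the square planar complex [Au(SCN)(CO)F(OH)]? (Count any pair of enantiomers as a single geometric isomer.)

3

A square has two trans pairs of vertices; adjacent vertices are cis.
Working through the distinct placements yields 3 geometric isomers: (CO/OH trans, F/SCN trans); (CO/SCN trans, F/OH trans); (CO/F trans, OH/SCN trans).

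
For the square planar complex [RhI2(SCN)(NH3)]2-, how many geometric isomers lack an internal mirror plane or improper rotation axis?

0

In a square planar complex each vertex has one trans partner and two cis neighbours.
There are 2 geometric isomers: I cis; I trans.
Each arrangement has an internal mirror plane or centre of symmetry, so none is chiral.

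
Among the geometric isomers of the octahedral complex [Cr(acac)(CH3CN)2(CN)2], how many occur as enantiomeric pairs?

1

The six octahedral sites form three mutually perpendicular trans pairs.
Each acac is bidentate and must span two cis positions.
Working through the distinct placements yields 3 geometric isomers: CH3CN trans, CN cis; CH3CN cis, CN cis (chiral); CH3CN cis, CN trans.
One of these lacks any improper symmetry element and so occurs as an enantiomeric pair, giving 3 + 1 = 4 stereoisomers in total.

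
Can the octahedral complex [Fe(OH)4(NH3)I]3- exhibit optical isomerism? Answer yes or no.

An octahedron has six vertices in three trans pairs; every non-trans pair is cis.
The distinct arrangements are (2 in all): NH3 and I mutually trans; NH3 and I mutually cis.
Each arrangement has an internal mirror plane or centre of symmetry, so none is chiral.

no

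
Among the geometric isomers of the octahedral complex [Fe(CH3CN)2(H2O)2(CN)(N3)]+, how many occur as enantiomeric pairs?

In an octahedral complex each vertex has one trans partner and four cis neighbours.
The distinct arrangements are (6 in all): CH3CN trans, H2O cis; CH3CN trans, H2O trans; CH3CN cis, H2O cis (3 arrangements, 2 chiral); CH3CN cis, H2O trans.
Of these, 2 lack any improper symmetry element and so occur as enantiomeric pairs, giving 6 + 2 = 8 stereoisomers in total.

2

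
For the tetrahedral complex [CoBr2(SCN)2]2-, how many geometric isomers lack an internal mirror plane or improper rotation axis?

0

All four vertices of a tetrahedron are equivalent and mutually adjacent, so cis/trans isomerism cannot arise.
Only one geometric arrangement is possible.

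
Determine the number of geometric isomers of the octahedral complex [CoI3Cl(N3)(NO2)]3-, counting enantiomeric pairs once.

In an octahedral complex each vertex has one trans partner and four cis neighbours.
There are 4 geometric isomers: I mer (3 arrangements); I fac (chiral).

4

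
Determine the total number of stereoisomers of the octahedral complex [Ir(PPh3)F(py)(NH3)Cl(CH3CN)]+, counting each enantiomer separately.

Systematic enumeration (placing each ligand type in turn and discarding arrangements equivalent by rotation or reflection) gives 15 geometric isomers.
Of these, 15 lack any improper symmetry element and so occur as enantiomeric pairs, giving 15 + 15 = 30 stereoisomers in total.

30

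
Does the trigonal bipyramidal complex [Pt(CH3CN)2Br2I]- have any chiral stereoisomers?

A trigonal bipyramid has two axial and three equatorial sites, which are chemically inequivalent.
Placing the ligands in turn and identifying arrangements related by rotation or reflection leaves 5 distinct geometric isomers.
One of these lacks any improper symmetry element and so occurs as an enantiomeric pair, giving 5 + 1 = 6 stereoisomers in total.

yes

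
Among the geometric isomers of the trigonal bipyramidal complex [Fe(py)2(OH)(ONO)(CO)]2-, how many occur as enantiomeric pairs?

In a trigonal bipyramid the two axial positions differ from the three equatorial ones.
Exhaustive case analysis gives 7 geometric isomers.
Of these, 3 lack any improper symmetry element and so occur as enantiomeric pairs, giving 7 + 3 = 10 stereoisomers in total.

3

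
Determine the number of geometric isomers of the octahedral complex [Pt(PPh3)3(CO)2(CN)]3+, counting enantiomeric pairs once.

3

There are 3 geometric isomers: PPh3 mer, CO cis; PPh3 mer, CO trans; PPh3 fac, CO cis.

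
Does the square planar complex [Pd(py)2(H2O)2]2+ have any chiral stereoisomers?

no

A square has two trans pairs of vertices; adjacent vertices are cis.
Systematic placement gives 2 geometric isomers: py cis; py trans.
Each arrangement has an internal mirror plane or centre of symmetry, so none is chiral.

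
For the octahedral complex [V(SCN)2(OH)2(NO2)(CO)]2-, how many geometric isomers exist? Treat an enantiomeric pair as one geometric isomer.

In an octahedral complex each vertex has one trans partner and four cis neighbours.
There are 6 geometric isomers: SCN trans, OH trans; SCN cis, OH cis (3 arrangements, 2 chiral); SCN trans, OH cis; SCN cis, OH trans.

6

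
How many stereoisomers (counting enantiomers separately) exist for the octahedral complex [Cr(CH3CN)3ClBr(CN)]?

An octahedron has six vertices in three trans pairs; every non-trans pair is cis.
Working through the distinct placements yields 4 geometric isomers: CH3CN mer (3 arrangements); CH3CN fac (chiral).
One of these lacks any improper symmetry element and so occurs as an enantiomeric pair, giving 4 + 1 = 5 stereoisomers in total.

5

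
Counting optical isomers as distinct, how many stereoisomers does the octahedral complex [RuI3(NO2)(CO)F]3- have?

5

There are 4 geometric isomers: I mer (3 arrangements); I fac (chiral).
One of these lacks any improper symmetry element and so occurs as an enantiomeric pair, giving 4 + 1 = 5 stereoisomers in total.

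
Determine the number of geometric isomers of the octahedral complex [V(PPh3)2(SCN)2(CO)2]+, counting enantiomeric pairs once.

In an octahedral complex each vertex has one trans partner and four cis neighbours.
There are 5 geometric isomers: PPh3 trans, SCN trans, CO trans; PPh3 cis, SCN cis, CO trans; PPh3 cis, SCN trans, CO cis; PPh3 cis, SCN cis, CO cis (chiral); PPh3 trans, SCN cis, CO cis.

5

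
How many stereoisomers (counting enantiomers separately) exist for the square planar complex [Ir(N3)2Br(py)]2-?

In a square planar complex each vertex has one trans partner and two cis neighbours.
There are 2 geometric isomers: N3 cis; N3 trans.
Each arrangement has an internal mirror plane or centre of symmetry, so none is chiral.

2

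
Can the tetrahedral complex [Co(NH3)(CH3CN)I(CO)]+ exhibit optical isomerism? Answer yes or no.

All four vertices of a tetrahedron are equivalent and mutually adjacent, so cis/trans isomerism cannot arise.
Only one geometric arrangement is possible; it has no improper symmetry element, so it exists as a pair of enantiomers (2 stereoisomers).

yes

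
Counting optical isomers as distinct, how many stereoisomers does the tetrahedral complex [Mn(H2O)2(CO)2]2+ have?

1

Only one geometric arrangement is possible.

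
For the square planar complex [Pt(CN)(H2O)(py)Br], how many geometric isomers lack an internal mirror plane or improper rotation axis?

0

In a square planar complex each vertex has one trans partner and two cis neighbours.
There are 3 geometric isomers: (Br/H2O trans, CN/py trans); (Br/py trans, CN/H2O trans); (Br/CN trans, H2O/py trans).
Each arrangement has an internal mirror plane or centre of symmetry, so none is chiral.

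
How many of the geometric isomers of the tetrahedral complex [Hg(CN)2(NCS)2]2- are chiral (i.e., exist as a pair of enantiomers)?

Only one geometric arrangement is possible.

0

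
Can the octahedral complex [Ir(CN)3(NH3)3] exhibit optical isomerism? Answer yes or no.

Working through the distinct placements yields 2 geometric isomers: CN mer; CN fac.
Each arrangement has an internal mirror plane or centre of symmetry, so none is chiral.

no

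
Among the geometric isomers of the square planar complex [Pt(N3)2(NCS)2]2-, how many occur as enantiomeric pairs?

In a square planar complex each vertex has one trans partner and two cis neighbours.
Systematic placement gives 2 geometric isomers: N3 cis; N3 trans.
Each arrangement has an internal mirror plane or centre of symmetry, so none is chiral.

0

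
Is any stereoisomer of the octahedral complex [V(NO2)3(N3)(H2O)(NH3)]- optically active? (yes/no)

yes

In an octahedral complex each vertex has one trans partner and four cis neighbours.
There are 4 geometric isomers: NO2 mer (3 arrangements); NO2 fac (chiral).
One of these lacks any improper symmetry element and so occurs as an enantiomeric pair, giving 4 + 1 = 5 stereoisomers in total.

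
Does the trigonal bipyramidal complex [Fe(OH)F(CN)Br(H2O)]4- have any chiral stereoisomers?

yes

In a trigonal bipyramid the two axial positions differ from the three equatorial ones.
Systematic enumeration (placing each ligand type in turn and discarding arrangements equivalent by rotation or reflection) gives 10 geometric isomers.
Of these, 10 lack any improper symmetry element and so occur as enantiomeric pairs, giving 10 + 10 = 20 stereoisomers in total.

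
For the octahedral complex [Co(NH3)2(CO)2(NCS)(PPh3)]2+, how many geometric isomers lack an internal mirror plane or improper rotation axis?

2

The six octahedral sites form three mutually perpendicular trans pairs.
The distinct arrangements are (6 in all): NH3 cis, CO trans; NH3 trans, CO trans; NH3 cis, CO cis (3 arrangements, 2 chiral); NH3 trans, CO cis.
Of these, 2 lack any improper symmetry element and so occur as enantiomeric pairs, giving 6 + 2 = 8 stereoisomers in total.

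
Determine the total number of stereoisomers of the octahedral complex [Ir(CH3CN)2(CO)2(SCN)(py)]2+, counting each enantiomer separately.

The distinct arrangements are (6 in all): CH3CN trans, CO trans; CH3CN trans, CO cis; CH3CN cis, CO cis (3 arrangements, 2 chiral); CH3CN cis, CO trans.
Of these, 2 lack any improper symmetry element and so occur as enantiomeric pairs, giving 6 + 2 = 8 stereoisomers in total.

8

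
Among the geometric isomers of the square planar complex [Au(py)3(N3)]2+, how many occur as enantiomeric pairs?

0

In a square planar complex each vertex has one trans partner and two cis neighbours.
Only one geometric arrangement is possible.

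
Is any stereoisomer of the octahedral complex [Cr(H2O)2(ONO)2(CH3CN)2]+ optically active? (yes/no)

yes

Systematic placement gives 5 geometric isomers: H2O trans, ONO trans, CH3CN trans; H2O cis, ONO cis, CH3CN trans; H2O cis, ONO trans, CH3CN cis; H2O cis, ONO cis, CH3CN cis (chiral); H2O trans, ONO cis, CH3CN cis.
One of these lacks any improper symmetry element and so occurs as an enantiomeric pair, giving 5 + 1 = 6 stereoisomers in total.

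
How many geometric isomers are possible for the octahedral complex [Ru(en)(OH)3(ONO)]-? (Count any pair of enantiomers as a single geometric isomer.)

2

An octahedron has six vertices in three trans pairs; every non-trans pair is cis.
Each en is bidentate and must span two cis positions.
There are 2 geometric isomers: OH mer; OH fac.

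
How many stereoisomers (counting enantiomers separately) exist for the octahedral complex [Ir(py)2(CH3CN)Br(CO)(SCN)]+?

The six octahedral sites form three mutually perpendicular trans pairs.
Systematic enumeration (placing each ligand type in turn and discarding arrangements equivalent by rotation or reflection) gives 9 geometric isomers.
Of these, 6 lack any improper symmetry element and so occur as enantiomeric pairs, giving 9 + 6 = 15 stereoisomers in total.

15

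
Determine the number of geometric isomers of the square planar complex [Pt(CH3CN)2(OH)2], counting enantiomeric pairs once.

2

The distinct arrangements are (2 in all): CH3CN cis; CH3CN trans.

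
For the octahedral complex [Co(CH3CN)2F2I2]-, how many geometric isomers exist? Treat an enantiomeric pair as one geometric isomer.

5

The six octahedral sites form three mutually perpendicular trans pairs.
Systematic placement gives 5 geometric isomers: CH3CN trans, F trans, I trans; CH3CN trans, F cis, I cis; CH3CN cis, F cis, I trans; CH3CN cis, F cis, I cis (chiral); CH3CN cis, F trans, I cis.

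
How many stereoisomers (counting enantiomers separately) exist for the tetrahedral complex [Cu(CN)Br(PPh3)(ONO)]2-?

Only one geometric arrangement is possible; it has no improper symmetry element, so it exists as a pair of enantiomers (2 stereoisomers).

2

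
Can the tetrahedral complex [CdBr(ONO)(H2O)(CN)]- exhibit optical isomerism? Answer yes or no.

All four vertices of a tetrahedron are equivalent and mutually adjacent, so cis/trans isomerism cannot arise.
Only one geometric arrangement is possible; it has no improper symmetry element, so it exists as a pair of enantiomers (2 stereoisomers).

yes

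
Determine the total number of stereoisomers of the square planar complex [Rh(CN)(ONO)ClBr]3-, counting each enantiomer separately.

3

A square has two trans pairs of vertices; adjacent vertices are cis.
There are 3 geometric isomers: (Br/Cl trans, CN/ONO trans); (Br/ONO trans, CN/Cl trans); (Br/CN trans, Cl/ONO trans).
Each arrangement has an internal mirror plane or centre of symmetry, so none is chiral.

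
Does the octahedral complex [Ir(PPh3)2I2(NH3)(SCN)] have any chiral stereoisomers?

The six octahedral sites form three mutually perpendicular trans pairs.
Working through the distinct placements yields 6 geometric isomers: PPh3 cis, I trans; PPh3 trans, I trans; PPh3 cis, I cis (3 arrangements, 2 chiral); PPh3 trans, I cis.
Of these, 2 lack any improper symmetry element and so occur as enantiomeric pairs, giving 6 + 2 = 8 stereoisomers in total.

yes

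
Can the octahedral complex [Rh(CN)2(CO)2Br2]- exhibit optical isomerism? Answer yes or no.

An octahedron has six vertices in three trans pairs; every non-trans pair is cis.
Working through the distinct placements yields 5 geometric isomers: CN trans, CO trans, Br trans; CN cis, CO cis, Br trans; CN cis, CO trans, Br cis; CN cis, CO cis, Br cis (chiral); CN trans, CO cis, Br cis.
One of these lacks any improper symmetry element and so occurs as an enantiomeric pair, giving 5 + 1 = 6 stereoisomers in total.

yes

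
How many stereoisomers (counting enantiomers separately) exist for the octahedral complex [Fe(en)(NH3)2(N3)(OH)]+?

6

Each en is bidentate and must span two cis positions.
The distinct arrangements are (4 in all): NH3 cis (3 arrangements, 2 chiral); NH3 trans.
Of these, 2 lack any improper symmetry element and so occur as enantiomeric pairs, giving 4 + 2 = 6 stereoisomers in total.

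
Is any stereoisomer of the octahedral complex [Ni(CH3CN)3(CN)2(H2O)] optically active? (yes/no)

The six octahedral sites form three mutually perpendicular trans pairs.
There are 3 geometric isomers: CH3CN mer, CN cis; CH3CN mer, CN trans; CH3CN fac, CN cis.
Each arrangement has an internal mirror plane or centre of symmetry, so none is chiral.

no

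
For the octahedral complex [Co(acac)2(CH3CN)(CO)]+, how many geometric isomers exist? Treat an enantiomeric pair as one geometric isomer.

Each acac is bidentate and must span two cis positions.
Systematic placement gives 2 geometric isomers: CH3CN and CO mutually trans; CH3CN and CO mutually cis (chiral).

2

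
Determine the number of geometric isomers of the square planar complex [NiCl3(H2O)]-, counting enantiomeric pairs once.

1

Only one geometric arrangement is possible.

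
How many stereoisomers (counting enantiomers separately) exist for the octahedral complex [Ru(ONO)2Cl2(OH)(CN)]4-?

The six octahedral sites form three mutually perpendicular trans pairs.
The distinct arrangements are (6 in all): ONO trans, Cl cis; ONO cis, Cl cis (3 arrangements, 2 chiral); ONO trans, Cl trans; ONO cis, Cl trans.
Of these, 2 lack any improper symmetry element and so occur as enantiomeric pairs, giving 6 + 2 = 8 stereoisomers in total.

8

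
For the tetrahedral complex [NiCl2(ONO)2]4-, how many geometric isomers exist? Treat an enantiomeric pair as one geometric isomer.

1

Only one geometric arrangement is possible.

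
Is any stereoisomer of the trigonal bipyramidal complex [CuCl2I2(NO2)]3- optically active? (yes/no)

A trigonal bipyramid has two axial and three equatorial sites, which are chemically inequivalent.
Placing the ligands in turn and identifying arrangements related by rotation or reflection leaves 5 distinct geometric isomers.
One of these lacks any improper symmetry element and so occurs as an enantiomeric pair, giving 5 + 1 = 6 stereoisomers in total.

yes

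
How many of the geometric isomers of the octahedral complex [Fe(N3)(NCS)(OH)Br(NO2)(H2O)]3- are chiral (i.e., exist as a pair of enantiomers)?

15

An octahedron has six vertices in three trans pairs; every non-trans pair is cis.
Systematic enumeration (placing each ligand type in turn and discarding arrangements equivalent by rotation or reflection) gives 15 geometric isomers.
Of these, 15 lack any improper symmetry element and so occur as enantiomeric pairs, giving 15 + 15 = 30 stereoisomers in total.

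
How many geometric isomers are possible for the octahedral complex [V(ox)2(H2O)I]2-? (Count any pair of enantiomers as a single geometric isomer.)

An octahedron has six vertices in three trans pairs; every non-trans pair is cis.
Each ox is bidentate and must span two cis positions.
The distinct arrangements are (2 in all): H2O and I mutually trans; H2O and I mutually cis (chiral).

2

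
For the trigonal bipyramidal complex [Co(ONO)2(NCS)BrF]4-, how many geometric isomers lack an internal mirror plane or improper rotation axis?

3

A trigonal bipyramid has two axial and three equatorial sites, which are chemically inequivalent.
Exhaustive case analysis gives 7 geometric isomers.
Of these, 3 lack any improper symmetry element and so occur as enantiomeric pairs, giving 7 + 3 = 10 stereoisomers in total.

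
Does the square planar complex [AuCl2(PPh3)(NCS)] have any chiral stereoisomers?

no

In a square planar complex each vertex has one trans partner and two cis neighbours.
The distinct arrangements are (2 in all): Cl cis; Cl trans.
Each arrangement has an internal mirror plane or centre of symmetry, so none is chiral.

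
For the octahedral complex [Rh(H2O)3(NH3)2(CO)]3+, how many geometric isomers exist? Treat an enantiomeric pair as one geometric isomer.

3

Working through the distinct placements yields 3 geometric isomers: H2O mer, NH3 trans; H2O fac, NH3 cis; H2O mer, NH3 cis.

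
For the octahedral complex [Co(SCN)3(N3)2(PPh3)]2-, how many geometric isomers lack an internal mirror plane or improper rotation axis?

The six octahedral sites form three mutually perpendicular trans pairs.
There are 3 geometric isomers: SCN mer, N3 trans; SCN mer, N3 cis; SCN fac, N3 cis.
Each arrangement has an internal mirror plane or centre of symmetry, so none is chiral.

0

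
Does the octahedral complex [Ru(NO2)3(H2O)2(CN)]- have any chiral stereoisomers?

Systematic placement gives 3 geometric isomers: NO2 mer, H2O cis; NO2 mer, H2O trans; NO2 fac, H2O cis.
Each arrangement has an internal mirror plane or centre of symmetry, so none is chiral.

no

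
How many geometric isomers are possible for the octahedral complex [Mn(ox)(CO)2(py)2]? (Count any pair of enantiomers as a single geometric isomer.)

An octahedron has six vertices in three trans pairs; every non-trans pair is cis.
Each ox is bidentate and must span two cis positions.
The distinct arrangements are (3 in all): CO trans, py cis; CO cis, py trans; CO cis, py cis (chiral).

3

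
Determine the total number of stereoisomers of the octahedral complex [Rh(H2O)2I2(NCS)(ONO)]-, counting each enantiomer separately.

In an octahedral complex each vertex has one trans partner and four cis neighbours.
Systematic placement gives 6 geometric isomers: H2O trans, I trans; H2O trans, I cis; H2O cis, I cis (3 arrangements, 2 chiral); H2O cis, I trans.
Of these, 2 lack any improper symmetry element and so occur as enantiomeric pairs, giving 6 + 2 = 8 stereoisomers in total.

8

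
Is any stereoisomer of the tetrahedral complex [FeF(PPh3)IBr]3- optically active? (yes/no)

Only one geometric arrangement is possible; it has no improper symmetry element, so it exists as a pair of enantiomers (2 stereoisomers).

yes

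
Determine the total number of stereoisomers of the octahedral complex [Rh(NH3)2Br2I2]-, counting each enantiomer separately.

6

Working through the distinct placements yields 5 geometric isomers: NH3 trans, Br trans, I trans; NH3 cis, Br trans, I cis; NH3 trans, Br cis, I cis; NH3 cis, Br cis, I cis (chiral); NH3 cis, Br cis, I trans.
One of these lacks any improper symmetry element and so occurs as an enantiomeric pair, giving 5 + 1 = 6 stereoisomers in total.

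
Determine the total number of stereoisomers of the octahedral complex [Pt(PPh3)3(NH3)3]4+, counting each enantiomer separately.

In an octahedral complex each vertex has one trans partner and four cis neighbours.
Working through the distinct placements yields 2 geometric isomers: PPh3 mer; PPh3 fac.
Each arrangement has an internal mirror plane or centre of symmetry, so none is chiral.

2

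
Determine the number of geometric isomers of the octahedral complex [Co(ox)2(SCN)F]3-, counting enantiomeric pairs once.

An octahedron has six vertices in three trans pairs; every non-trans pair is cis.
Each ox is bidentate and must span two cis positions.
Working through the distinct placements yields 2 geometric isomers: SCN and F mutually trans; SCN and F mutually cis (chiral).

2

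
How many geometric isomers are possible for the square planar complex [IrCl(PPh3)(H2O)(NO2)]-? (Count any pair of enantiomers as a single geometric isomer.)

A square has two trans pairs of vertices; adjacent vertices are cis.
There are 3 geometric isomers: (Cl/NO2 trans, H2O/PPh3 trans); (Cl/PPh3 trans, H2O/NO2 trans); (Cl/H2O trans, NO2/PPh3 trans).

3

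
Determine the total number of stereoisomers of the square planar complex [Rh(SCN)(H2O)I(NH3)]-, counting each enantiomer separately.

3

A square has two trans pairs of vertices; adjacent vertices are cis.
Systematic placement gives 3 geometric isomers: (H2O/NH3 trans, I/SCN trans); (H2O/SCN trans, I/NH3 trans); (H2O/I trans, NH3/SCN trans).
Each arrangement has an internal mirror plane or centre of symmetry, so none is chiral.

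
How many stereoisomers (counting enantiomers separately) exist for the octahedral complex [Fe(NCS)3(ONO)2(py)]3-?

Systematic placement gives 3 geometric isomers: NCS mer, ONO cis; NCS mer, ONO trans; NCS fac, ONO cis.
Each arrangement has an internal mirror plane or centre of symmetry, so none is chiral.

3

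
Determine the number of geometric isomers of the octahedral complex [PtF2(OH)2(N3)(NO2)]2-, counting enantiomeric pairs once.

In an octahedral complex each vertex has one trans partner and four cis neighbours.
Systematic placement gives 6 geometric isomers: F trans, OH trans; F trans, OH cis; F cis, OH trans; F cis, OH cis (3 arrangements, 2 chiral).

6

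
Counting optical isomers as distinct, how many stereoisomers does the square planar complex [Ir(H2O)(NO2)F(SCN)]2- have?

A square has two trans pairs of vertices; adjacent vertices are cis.
There are 3 geometric isomers: (F/NO2 trans, H2O/SCN trans); (F/SCN trans, H2O/NO2 trans); (F/H2O trans, NO2/SCN trans).
Each arrangement has an internal mirror plane or centre of symmetry, so none is chiral.

3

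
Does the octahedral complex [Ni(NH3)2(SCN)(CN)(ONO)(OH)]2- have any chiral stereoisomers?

yes

In an octahedral complex each vertex has one trans partner and four cis neighbours.
Placing the ligands in turn and identifying arrangements related by rotation or reflection leaves 9 distinct geometric isomers.
Of these, 6 lack any improper symmetry element and so occur as enantiomeric pairs, giving 9 + 6 = 15 stereoisomers in total.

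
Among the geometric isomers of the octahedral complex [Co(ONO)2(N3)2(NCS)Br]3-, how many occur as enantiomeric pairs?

In an octahedral complex each vertex has one trans partner and four cis neighbours.
Working through the distinct placements yields 6 geometric isomers: ONO trans, N3 cis; ONO cis, N3 cis (3 arrangements, 2 chiral); ONO trans, N3 trans; ONO cis, N3 trans.
Of these, 2 lack any improper symmetry element and so occur as enantiomeric pairs, giving 6 + 2 = 8 stereoisomers in total.

2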